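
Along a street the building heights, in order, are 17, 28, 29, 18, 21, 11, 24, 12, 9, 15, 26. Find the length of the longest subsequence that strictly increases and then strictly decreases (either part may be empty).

6

inc[i] = longest strictly increasing subsequence ending at i; dec[i] = longest strictly decreasing subsequence starting at i:
i:      1  2  3  4  5  6  7  8  9 10 11
a[i]:  17 28 29 18 21 11 24 12  9 15 26
inc:    1  2  3  2  3  1  4  2  1  3  5
dec:    3  4  4  3  3  2  3  2  1  1  1
Best peak at i=3 (value 29): inc=3, dec=4, length 3+4−1 = 6.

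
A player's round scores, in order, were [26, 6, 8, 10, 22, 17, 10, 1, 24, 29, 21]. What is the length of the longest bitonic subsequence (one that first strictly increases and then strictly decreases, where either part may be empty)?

7

inc[i] = longest strictly increasing subsequence ending at i; dec[i] = longest strictly decreasing subsequence starting at i:
i:      1  2  3  4  5  6  7  8  9 10 11
a[i]:  26  6  8 10 22 17 10  1 24 29 21
inc:    1  1  2  3  4  4  3  1  5  6  5
dec:    5  2  2  2  4  3  2  1  2  2  1
Best peak at i=5 (value 22): inc=4, dec=4, length 4+4−1 = 7.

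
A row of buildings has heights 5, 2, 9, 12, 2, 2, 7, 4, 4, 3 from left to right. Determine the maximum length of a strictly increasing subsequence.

3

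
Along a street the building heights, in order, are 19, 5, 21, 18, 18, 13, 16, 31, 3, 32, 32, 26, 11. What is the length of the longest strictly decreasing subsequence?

4

Let dp[i] be the longest strictly decreasing subsequence ending at i:
i:      1  2  3  4  5  6  7  8  9 10 11 12 13
a[i]:  19  5 21 18 18 13 16 31  3 32 32 26 11
dp:     1  2  1  2  2  3  3  1  4  1  1  2  4
Maximum is 4.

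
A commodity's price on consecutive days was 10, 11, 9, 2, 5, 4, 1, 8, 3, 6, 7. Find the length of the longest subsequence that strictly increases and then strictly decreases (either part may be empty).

inc[i] = longest strictly increasing subsequence ending at i; dec[i] = longest strictly decreasing subsequence starting at i:
i:      1  2  3  4  5  6  7  8  9 10 11
a[i]:  10 11  9  2  5  4  1  8  3  6  7
inc:    1  2  1  1  2  2  1  3  2  3  4
dec:    5  5  4  2  3  2  1  2  1  1  1
Best peak at i=2 (value 11): inc=2, dec=5, length 2+5−1 = 6.

6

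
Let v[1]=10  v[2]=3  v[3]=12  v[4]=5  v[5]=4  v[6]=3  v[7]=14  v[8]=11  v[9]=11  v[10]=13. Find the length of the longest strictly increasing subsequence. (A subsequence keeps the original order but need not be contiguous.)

Let dp[i] be the length of the longest such subsequence ending at index i:
i:      1  2  3  4  5  6  7  8  9 10
v[i]:  10  3 12  5  4  3 14 11 11 13
dp:     1  1  2  2  2  1  3  3  3  4
Maximum dp value is 4.

4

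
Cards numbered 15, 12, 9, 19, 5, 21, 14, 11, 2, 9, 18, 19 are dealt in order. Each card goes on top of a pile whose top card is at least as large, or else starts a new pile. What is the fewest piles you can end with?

4

Place each on the leftmost legal pile:
15 → new pile 1 (tops now [15])
12 → pile 1 (tops now [12])
9 → pile 1 (tops now [9])
19 → new pile 2 (tops now [9, 19])
5 → pile 1 (tops now [5, 19])
21 → new pile 3 (tops now [5, 19, 21])
14 → pile 2 (tops now [5, 14, 21])
11 → pile 2 (tops now [5, 11, 21])
2 → pile 1 (tops now [2, 11, 21])
9 → pile 2 (tops now [2, 9, 21])
18 → pile 3 (tops now [2, 9, 18])
19 → new pile 4 (tops now [2, 9, 18, 19])
Four piles.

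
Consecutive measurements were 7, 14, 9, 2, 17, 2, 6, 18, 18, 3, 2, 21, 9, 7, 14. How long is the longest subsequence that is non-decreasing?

6

Let dp[i] be the length of the longest such subsequence ending at index i:
i:      1  2  3  4  5  6  7  8  9 10 11 12 13 14 15
a[i]:   7 14  9  2 17  2  6 18 18  3  2 21  9  7 14
dp:     1  2  2  1  3  2  3  4  5  3  3  6  4  4  5
Maximum dp value is 6.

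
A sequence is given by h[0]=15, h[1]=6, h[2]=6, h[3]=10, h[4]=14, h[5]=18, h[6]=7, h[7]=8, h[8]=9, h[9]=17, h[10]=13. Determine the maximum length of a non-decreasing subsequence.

Track the smallest tail for each achievable length (allowing ties):
15 → extends → [15]
6 → replaces 15 → [6]
6 → extends → [6, 6]
10 → extends → [6, 6, 10]
14 → extends → [6, 6, 10, 14]
18 → extends → [6, 6, 10, 14, 18]
7 → replaces 10 → [6, 6, 7, 14, 18]
8 → replaces 14 → [6, 6, 7, 8, 18]
9 → replaces 18 → [6, 6, 7, 8, 9]
17 → extends → [6, 6, 7, 8, 9, 17]
13 → replaces 17 → [6, 6, 7, 8, 9, 13]
Six tails, so the longest non-decreasing subsequence has length 6 (e.g. 6, 6, 7, 8, 9, 17).

6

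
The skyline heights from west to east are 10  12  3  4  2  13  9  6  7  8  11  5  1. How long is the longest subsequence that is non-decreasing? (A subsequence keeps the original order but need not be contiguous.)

6

Let dp[i] be the length of the longest such subsequence ending at index i:
i:      1  2  3  4  5  6  7  8  9 10 11 12 13
a[i]:  10 12  3  4  2 13  9  6  7  8 11  5  1
dp:     1  2  1  2  1  3  3  3  4  5  6  3  1
Maximum dp value is 6.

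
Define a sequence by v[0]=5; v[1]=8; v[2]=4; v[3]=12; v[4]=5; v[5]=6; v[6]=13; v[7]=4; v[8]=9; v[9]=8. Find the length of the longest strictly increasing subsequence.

4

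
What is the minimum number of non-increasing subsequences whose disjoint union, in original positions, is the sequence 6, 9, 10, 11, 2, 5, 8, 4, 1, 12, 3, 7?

The minimum number of non-increasing subsequences covering a sequence equals the length of its longest strictly increasing subsequence.
LIS length is 5 (e.g. 6, 9, 10, 11, 12), so 5 piles are needed.

5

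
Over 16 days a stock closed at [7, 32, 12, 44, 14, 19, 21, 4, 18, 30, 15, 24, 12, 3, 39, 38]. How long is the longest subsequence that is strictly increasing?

Track the smallest tail for each achievable length (strict):
7 → extends → [7]
32 → extends → [7, 32]
12 → replaces 32 → [7, 12]
44 → extends → [7, 12, 44]
14 → replaces 44 → [7, 12, 14]
19 → extends → [7, 12, 14, 19]
21 → extends → [7, 12, 14, 19, 21]
4 → replaces 7 → [4, 12, 14, 19, 21]
18 → replaces 19 → [4, 12, 14, 18, 21]
30 → extends → [4, 12, 14, 18, 21, 30]
15 → replaces 18 → [4, 12, 14, 15, 21, 30]
24 → replaces 30 → [4, 12, 14, 15, 21, 24]
12 → already a tail → [4, 12, 14, 15, 21, 24]
3 → replaces 4 → [3, 12, 14, 15, 21, 24]
39 → extends → [3, 12, 14, 15, 21, 24, 39]
38 → replaces 39 → [3, 12, 14, 15, 21, 24, 38]
Seven tails, so the longest strictly increasing subsequence has length 7 (e.g. 7, 12, 14, 19, 21, 30, 39).

7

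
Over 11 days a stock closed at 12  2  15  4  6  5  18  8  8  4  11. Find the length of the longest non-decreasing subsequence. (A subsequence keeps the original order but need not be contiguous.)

Track the smallest tail for each achievable length (allowing ties):
12 → extends → [12]
2 → replaces 12 → [2]
15 → extends → [2, 15]
4 → replaces 15 → [2, 4]
6 → extends → [2, 4, 6]
5 → replaces 6 → [2, 4, 5]
18 → extends → [2, 4, 5, 18]
8 → replaces 18 → [2, 4, 5, 8]
8 → extends → [2, 4, 5, 8, 8]
4 → replaces 5 → [2, 4, 4, 8, 8]
11 → extends → [2, 4, 4, 8, 8, 11]
Six tails, so the longest non-decreasing subsequence has length 6 (e.g. 2, 4, 6, 8, 8, 11).

6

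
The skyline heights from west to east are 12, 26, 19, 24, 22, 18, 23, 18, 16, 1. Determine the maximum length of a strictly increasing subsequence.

4

Let dp[i] be the length of the longest such subsequence ending at index i:
i:      1  2  3  4  5  6  7  8  9 10
a[i]:  12 26 19 24 22 18 23 18 16  1
dp:     1  2  2  3  3  2  4  2  2  1
Maximum dp value is 4.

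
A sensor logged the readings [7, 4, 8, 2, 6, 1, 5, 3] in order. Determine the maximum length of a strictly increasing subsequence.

2

Let dp[i] be the length of the longest such subsequence ending at index i:
i:     1 2 3 4 5 6 7 8
a[i]:  7 4 8 2 6 1 5 3
dp:    1 1 2 1 2 1 2 2
Maximum dp value is 2.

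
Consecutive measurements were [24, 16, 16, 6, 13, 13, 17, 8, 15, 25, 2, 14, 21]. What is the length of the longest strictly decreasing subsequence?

5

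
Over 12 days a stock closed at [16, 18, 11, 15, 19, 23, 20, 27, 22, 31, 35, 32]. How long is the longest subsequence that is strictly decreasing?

Negate each value so 'decreasing' becomes 'increasing', then run patience tails on the negated sequence:
-16 → extends → [-16]
-18 → replaces -16 → [-18]
-11 → extends → [-18, -11]
-15 → replaces -11 → [-18, -15]
-19 → replaces -18 → [-19, -15]
-23 → replaces -19 → [-23, -15]
-20 → replaces -15 → [-23, -20]
-27 → replaces -23 → [-27, -20]
-22 → replaces -20 → [-27, -22]
-31 → replaces -27 → [-31, -22]
-35 → replaces -31 → [-35, -22]
-32 → replaces -22 → [-35, -32]
Two tails, so the longest strictly decreasing subsequence of the original has length 2.

2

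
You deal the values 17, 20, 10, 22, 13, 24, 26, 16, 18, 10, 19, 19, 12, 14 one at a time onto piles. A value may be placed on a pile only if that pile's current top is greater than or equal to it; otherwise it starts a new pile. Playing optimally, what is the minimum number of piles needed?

5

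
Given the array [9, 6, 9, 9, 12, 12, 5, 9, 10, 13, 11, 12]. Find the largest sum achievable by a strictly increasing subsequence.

Let S[i] be the best sum of a strictly increasing subsequence ending at i:
i:      1  2  3  4  5  6  7  8  9 10 11 12
a[i]:   9  6  9  9 12 12  5  9 10 13 11 12
S:      9  6 15 15 27 27  5 15 25 40 36 48
Maximum is 48 (e.g. 6 + 9 + 10 + 11 + 12).

48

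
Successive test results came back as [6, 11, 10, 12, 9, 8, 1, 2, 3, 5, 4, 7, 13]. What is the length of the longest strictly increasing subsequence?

Let dp[i] be the length of the longest such subsequence ending at index i:
i:      1  2  3  4  5  6  7  8  9 10 11 12 13
a[i]:   6 11 10 12  9  8  1  2  3  5  4  7 13
dp:     1  2  2  3  2  2  1  2  3  4  4  5  6
Maximum dp value is 6.

6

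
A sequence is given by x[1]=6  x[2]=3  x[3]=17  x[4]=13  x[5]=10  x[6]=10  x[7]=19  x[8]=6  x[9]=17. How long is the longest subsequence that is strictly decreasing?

Let dp[i] be the longest strictly decreasing subsequence ending at i:
i:      1  2  3  4  5  6  7  8  9
x[i]:   6  3 17 13 10 10 19  6 17
dp:     1  2  1  2  3  3  1  4  2
Maximum is 4.

4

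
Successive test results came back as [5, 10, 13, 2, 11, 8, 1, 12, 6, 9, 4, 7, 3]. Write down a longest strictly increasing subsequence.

5, 10, 11, 12

Patience tails give the LIS length; then backtrack through the dp parents:
5 → extends → [5]
10 → extends → [5, 10]
13 → extends → [5, 10, 13]
2 → replaces 5 → [2, 10, 13]
11 → replaces 13 → [2, 10, 11]
8 → replaces 10 → [2, 8, 11]
1 → replaces 2 → [1, 8, 11]
12 → extends → [1, 8, 11, 12]
6 → replaces 8 → [1, 6, 11, 12]
9 → replaces 11 → [1, 6, 9, 12]
4 → replaces 6 → [1, 4, 9, 12]
7 → replaces 9 → [1, 4, 7, 12]
3 → replaces 4 → [1, 3, 7, 12]
Length 4; one witness is 5, 10, 11, 12.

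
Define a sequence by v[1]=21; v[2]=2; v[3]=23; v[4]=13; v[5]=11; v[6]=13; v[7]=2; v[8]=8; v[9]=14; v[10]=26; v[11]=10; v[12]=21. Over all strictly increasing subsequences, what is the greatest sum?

Let S[i] be the best sum of a strictly increasing subsequence ending at i:
i:      1  2  3  4  5  6  7  8  9 10 11 12
v[i]:  21  2 23 13 11 13  2  8 14 26 10 21
S:     21  2 44 15 13 26  2 10 40 70 20 61
Maximum is 70 (e.g. 21 + 23 + 26).

70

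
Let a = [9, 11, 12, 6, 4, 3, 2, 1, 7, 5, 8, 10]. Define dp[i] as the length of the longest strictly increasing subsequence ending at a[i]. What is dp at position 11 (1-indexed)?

3

dp[i] = 1 + max{dp[j] : j<i, a[j]<a[i]} (or 1 if no such j):
i:      1  2  3  4  5  6  7  8  9 10 11 12
a[i]:   9 11 12  6  4  3  2  1  7  5  8 10
dp:     1  2  3  1  1  1  1  1  2  2  3  4
At index 11 the value is 3.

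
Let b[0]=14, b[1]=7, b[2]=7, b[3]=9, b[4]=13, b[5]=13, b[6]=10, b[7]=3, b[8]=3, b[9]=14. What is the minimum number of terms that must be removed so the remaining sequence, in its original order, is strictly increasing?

6

Fewest deletions = n − (longest strictly increasing subsequence).
Patience tails:
14 → extends → [14]
7 → replaces 14 → [7]
7 → already a tail → [7]
9 → extends → [7, 9]
13 → extends → [7, 9, 13]
13 → already a tail → [7, 9, 13]
10 → replaces 13 → [7, 9, 10]
3 → replaces 7 → [3, 9, 10]
3 → already a tail → [3, 9, 10]
14 → extends → [3, 9, 10, 14]
Longest strictly increasing subsequence has length 4, so deletions = 10 − 4 = 6.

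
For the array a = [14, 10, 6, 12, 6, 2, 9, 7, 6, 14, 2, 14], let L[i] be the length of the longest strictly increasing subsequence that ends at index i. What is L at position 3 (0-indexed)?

2

dp[i] = 1 + max{dp[j] : j<i, a[j]<a[i]} (or 1 if no such j):
i:      0  1  2  3  4  5  6  7  8  9 10 11
a[i]:  14 10  6 12  6  2  9  7  6 14  2 14
dp:     1  1  1  2  1  1  2  2  2  3  1  3
At index 3 the value is 2.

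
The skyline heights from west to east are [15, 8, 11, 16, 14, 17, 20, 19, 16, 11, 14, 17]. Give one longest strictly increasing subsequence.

8, 11, 16, 17, 20

Patience tails give the LIS length; then backtrack through the dp parents:
15 → extends → [15]
8 → replaces 15 → [8]
11 → extends → [8, 11]
16 → extends → [8, 11, 16]
14 → replaces 16 → [8, 11, 14]
17 → extends → [8, 11, 14, 17]
20 → extends → [8, 11, 14, 17, 20]
19 → replaces 20 → [8, 11, 14, 17, 19]
16 → replaces 17 → [8, 11, 14, 16, 19]
11 → already a tail → [8, 11, 14, 16, 19]
14 → already a tail → [8, 11, 14, 16, 19]
17 → replaces 19 → [8, 11, 14, 16, 17]
Length 5; one witness is 8, 11, 16, 17, 20.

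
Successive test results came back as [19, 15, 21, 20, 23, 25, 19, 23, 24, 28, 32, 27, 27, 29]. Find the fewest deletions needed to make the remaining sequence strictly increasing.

8

Fewest deletions = n − (longest strictly increasing subsequence).
Patience tails:
19 → extends → [19]
15 → replaces 19 → [15]
21 → extends → [15, 21]
20 → replaces 21 → [15, 20]
23 → extends → [15, 20, 23]
25 → extends → [15, 20, 23, 25]
19 → replaces 20 → [15, 19, 23, 25]
23 → already a tail → [15, 19, 23, 25]
24 → replaces 25 → [15, 19, 23, 24]
28 → extends → [15, 19, 23, 24, 28]
32 → extends → [15, 19, 23, 24, 28, 32]
27 → replaces 28 → [15, 19, 23, 24, 27, 32]
27 → already a tail → [15, 19, 23, 24, 27, 32]
29 → replaces 32 → [15, 19, 23, 24, 27, 29]
Longest strictly increasing subsequence has length 6, so deletions = 14 − 6 = 8.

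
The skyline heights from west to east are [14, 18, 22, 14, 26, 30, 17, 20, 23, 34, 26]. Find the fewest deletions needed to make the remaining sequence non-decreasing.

5

Fewest deletions = n − (longest non-decreasing subsequence).
i:      1  2  3  4  5  6  7  8  9 10 11
a[i]:  14 18 22 14 26 30 17 20 23 34 26
dp:     1  2  3  2  4  5  3  4  5  6  6
max dp = 6, so deletions = 11 − 6 = 5.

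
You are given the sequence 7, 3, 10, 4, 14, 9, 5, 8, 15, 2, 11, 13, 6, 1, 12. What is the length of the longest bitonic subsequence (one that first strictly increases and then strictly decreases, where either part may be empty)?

inc[i] = longest strictly increasing subsequence ending at i; dec[i] = longest strictly decreasing subsequence starting at i:
i:      1  2  3  4  5  6  7  8  9 10 11 12 13 14 15
a[i]:   7  3 10  4 14  9  5  8 15  2 11 13  6  1 12
inc:    1  1  2  2  3  3  3  4  5  1  5  6  4  1  6
dec:    4  3  5  3  5  4  3  3  4  2  3  3  2  1  1
Best peak at i=9 (value 15): inc=5, dec=4, length 5+4−1 = 8.

8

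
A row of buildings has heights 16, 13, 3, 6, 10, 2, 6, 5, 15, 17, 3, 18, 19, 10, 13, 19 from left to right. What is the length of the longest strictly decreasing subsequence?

6

Negate each value so 'decreasing' becomes 'increasing', then run patience tails on the negated sequence:
-16 → extends → [-16]
-13 → extends → [-16, -13]
-3 → extends → [-16, -13, -3]
-6 → replaces -3 → [-16, -13, -6]
-10 → replaces -6 → [-16, -13, -10]
-2 → extends → [-16, -13, -10, -2]
-6 → replaces -2 → [-16, -13, -10, -6]
-5 → extends → [-16, -13, -10, -6, -5]
-15 → replaces -13 → [-16, -15, -10, -6, -5]
-17 → replaces -16 → [-17, -15, -10, -6, -5]
-3 → extends → [-17, -15, -10, -6, -5, -3]
-18 → replaces -17 → [-18, -15, -10, -6, -5, -3]
-19 → replaces -18 → [-19, -15, -10, -6, -5, -3]
-10 → already a tail → [-19, -15, -10, -6, -5, -3]
-13 → replaces -10 → [-19, -15, -13, -6, -5, -3]
-19 → already a tail → [-19, -15, -13, -6, -5, -3]
Six tails, so the longest strictly decreasing subsequence of the original has length 6.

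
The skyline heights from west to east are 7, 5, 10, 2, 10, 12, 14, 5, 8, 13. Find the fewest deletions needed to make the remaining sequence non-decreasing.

5

Fewest deletions = n − (longest non-decreasing subsequence).
i:      1  2  3  4  5  6  7  8  9 10
a[i]:   7  5 10  2 10 12 14  5  8 13
dp:     1  1  2  1  3  4  5  2  3  5
max dp = 5, so deletions = 10 − 5 = 5.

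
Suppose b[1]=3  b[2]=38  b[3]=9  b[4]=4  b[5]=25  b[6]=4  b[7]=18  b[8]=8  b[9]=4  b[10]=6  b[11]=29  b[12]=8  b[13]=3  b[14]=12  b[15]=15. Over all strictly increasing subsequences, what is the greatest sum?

Let S[i] be the best sum of a strictly increasing subsequence ending at i:
i:      1  2  3  4  5  6  7  8  9 10 11 12 13 14 15
b[i]:   3 38  9  4 25  4 18  8  4  6 29  8  3 12 15
S:      3 41 12  7 37  7 30 15  7 13 66 21  3 33 48
Maximum is 66 (e.g. 3 + 9 + 25 + 29).

66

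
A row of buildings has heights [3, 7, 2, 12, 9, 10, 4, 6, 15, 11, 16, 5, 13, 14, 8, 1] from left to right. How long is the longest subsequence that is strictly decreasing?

5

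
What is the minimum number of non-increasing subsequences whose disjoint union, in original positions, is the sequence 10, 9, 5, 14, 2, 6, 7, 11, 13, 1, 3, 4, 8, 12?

5

The minimum number of non-increasing subsequences covering a sequence equals the length of its longest strictly increasing subsequence.
LIS length is 5 (e.g. 5, 6, 7, 11, 13), so 5 piles are needed.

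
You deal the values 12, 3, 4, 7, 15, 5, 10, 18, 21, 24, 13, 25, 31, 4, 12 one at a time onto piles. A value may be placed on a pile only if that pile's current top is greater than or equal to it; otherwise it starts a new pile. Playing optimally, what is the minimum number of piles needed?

9

Place each on the leftmost legal pile:
12 → new pile 1 (tops now [12])
3 → pile 1 (tops now [3])
4 → new pile 2 (tops now [3, 4])
7 → new pile 3 (tops now [3, 4, 7])
15 → new pile 4 (tops now [3, 4, 7, 15])
5 → pile 3 (tops now [3, 4, 5, 15])
10 → pile 4 (tops now [3, 4, 5, 10])
18 → new pile 5 (tops now [3, 4, 5, 10, 18])
21 → new pile 6 (tops now [3, 4, 5, 10, 18, 21])
24 → new pile 7 (tops now [3, 4, 5, 10, 18, 21, 24])
13 → pile 5 (tops now [3, 4, 5, 10, 13, 21, 24])
25 → new pile 8 (tops now [3, 4, 5, 10, 13, 21, 24, 25])
31 → new pile 9 (tops now [3, 4, 5, 10, 13, 21, 24, 25, 31])
4 → pile 2 (tops now [3, 4, 5, 10, 13, 21, 24, 25, 31])
12 → pile 5 (tops now [3, 4, 5, 10, 12, 21, 24, 25, 31])
Nine piles.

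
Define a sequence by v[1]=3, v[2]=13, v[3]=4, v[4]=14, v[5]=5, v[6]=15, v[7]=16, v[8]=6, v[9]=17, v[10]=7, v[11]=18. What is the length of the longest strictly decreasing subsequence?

2

Let dp[i] be the longest strictly decreasing subsequence ending at i:
i:      1  2  3  4  5  6  7  8  9 10 11
v[i]:   3 13  4 14  5 15 16  6 17  7 18
dp:     1  1  2  1  2  1  1  2  1  2  1
Maximum is 2.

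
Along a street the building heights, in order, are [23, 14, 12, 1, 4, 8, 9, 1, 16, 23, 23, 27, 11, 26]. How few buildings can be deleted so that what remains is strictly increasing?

Fewest deletions = n − (longest strictly increasing subsequence).
i:      1  2  3  4  5  6  7  8  9 10 11 12 13 14
a[i]:  23 14 12  1  4  8  9  1 16 23 23 27 11 26
dp:     1  1  1  1  2  3  4  1  5  6  6  7  5  7
max dp = 7, so deletions = 14 − 7 = 7.

7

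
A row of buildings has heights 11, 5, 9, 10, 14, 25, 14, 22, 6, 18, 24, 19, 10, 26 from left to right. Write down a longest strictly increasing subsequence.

5, 9, 10, 14, 22, 24, 26

Patience tails give the LIS length; then backtrack through the dp parents:
11 → extends → [11]
5 → replaces 11 → [5]
9 → extends → [5, 9]
10 → extends → [5, 9, 10]
14 → extends → [5, 9, 10, 14]
25 → extends → [5, 9, 10, 14, 25]
14 → already a tail → [5, 9, 10, 14, 25]
22 → replaces 25 → [5, 9, 10, 14, 22]
6 → replaces 9 → [5, 6, 10, 14, 22]
18 → replaces 22 → [5, 6, 10, 14, 18]
24 → extends → [5, 6, 10, 14, 18, 24]
19 → replaces 24 → [5, 6, 10, 14, 18, 19]
10 → already a tail → [5, 6, 10, 14, 18, 19]
26 → extends → [5, 6, 10, 14, 18, 19, 26]
Length 7; one witness is 5, 9, 10, 14, 22, 24, 26.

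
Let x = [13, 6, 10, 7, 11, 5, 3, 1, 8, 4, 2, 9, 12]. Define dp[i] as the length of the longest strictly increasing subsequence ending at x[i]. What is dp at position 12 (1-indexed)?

dp[i] = 1 + max{dp[j] : j<i, x[j]<x[i]} (or 1 if no such j):
i:      1  2  3  4  5  6  7  8  9 10 11 12 13
x[i]:  13  6 10  7 11  5  3  1  8  4  2  9 12
dp:     1  1  2  2  3  1  1  1  3  2  2  4  5
At index 12 the value is 4.

4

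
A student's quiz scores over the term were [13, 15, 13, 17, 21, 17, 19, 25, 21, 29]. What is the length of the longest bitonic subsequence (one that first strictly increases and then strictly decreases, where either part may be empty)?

6

inc[i] = longest strictly increasing subsequence ending at i; dec[i] = longest strictly decreasing subsequence starting at i:
i:      1  2  3  4  5  6  7  8  9 10
a[i]:  13 15 13 17 21 17 19 25 21 29
inc:    1  2  1  3  4  3  4  5  5  6
dec:    1  2  1  1  2  1  1  2  1  1
Best peak at i=8 (value 25): inc=5, dec=2, length 5+2−1 = 6.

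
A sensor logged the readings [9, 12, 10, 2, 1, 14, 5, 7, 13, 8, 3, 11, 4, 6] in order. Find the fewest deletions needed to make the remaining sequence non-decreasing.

Fewest deletions = n − (longest non-decreasing subsequence).
Patience tails:
9 → extends → [9]
12 → extends → [9, 12]
10 → replaces 12 → [9, 10]
2 → replaces 9 → [2, 10]
1 → replaces 2 → [1, 10]
14 → extends → [1, 10, 14]
5 → replaces 10 → [1, 5, 14]
7 → replaces 14 → [1, 5, 7]
13 → extends → [1, 5, 7, 13]
8 → replaces 13 → [1, 5, 7, 8]
3 → replaces 5 → [1, 3, 7, 8]
11 → extends → [1, 3, 7, 8, 11]
4 → replaces 7 → [1, 3, 4, 8, 11]
6 → replaces 8 → [1, 3, 4, 6, 11]
Longest non-decreasing subsequence has length 5, so deletions = 14 − 5 = 9.

9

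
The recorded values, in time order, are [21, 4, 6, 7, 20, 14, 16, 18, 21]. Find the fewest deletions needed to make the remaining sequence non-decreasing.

Fewest deletions = n − (longest non-decreasing subsequence).
i:      1  2  3  4  5  6  7  8  9
a[i]:  21  4  6  7 20 14 16 18 21
dp:     1  1  2  3  4  4  5  6  7
max dp = 7, so deletions = 9 − 7 = 2.

2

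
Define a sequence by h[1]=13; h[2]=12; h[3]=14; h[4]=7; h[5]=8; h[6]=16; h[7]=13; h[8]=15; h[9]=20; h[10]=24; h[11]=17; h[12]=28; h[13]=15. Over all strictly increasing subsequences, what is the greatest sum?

115

Let S[i] be the best sum of a strictly increasing subsequence ending at i:
i:       1   2   3   4   5   6   7   8   9  10  11  12  13
h[i]:   13  12  14   7   8  16  13  15  20  24  17  28  15
S:      13  12  27   7  15  43  28  43  63  87  60 115  43
Maximum is 115 (e.g. 7 + 8 + 13 + 15 + 20 + 24 + 28).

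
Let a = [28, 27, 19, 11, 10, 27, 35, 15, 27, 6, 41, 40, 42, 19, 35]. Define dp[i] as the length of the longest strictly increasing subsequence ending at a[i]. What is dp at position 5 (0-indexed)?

dp[i] = 1 + max{dp[j] : j<i, a[j]<a[i]} (or 1 if no such j):
i:      0  1  2  3  4  5  6  7  8  9 10 11 12 13 14
a[i]:  28 27 19 11 10 27 35 15 27  6 41 40 42 19 35
dp:     1  1  1  1  1  2  3  2  3  1  4  4  5  3  4
At index 5 the value is 2.

2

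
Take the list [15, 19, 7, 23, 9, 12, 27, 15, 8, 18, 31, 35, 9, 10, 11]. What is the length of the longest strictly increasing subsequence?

Track the smallest tail for each achievable length (strict):
15 → extends → [15]
19 → extends → [15, 19]
7 → replaces 15 → [7, 19]
23 → extends → [7, 19, 23]
9 → replaces 19 → [7, 9, 23]
12 → replaces 23 → [7, 9, 12]
27 → extends → [7, 9, 12, 27]
15 → replaces 27 → [7, 9, 12, 15]
8 → replaces 9 → [7, 8, 12, 15]
18 → extends → [7, 8, 12, 15, 18]
31 → extends → [7, 8, 12, 15, 18, 31]
35 → extends → [7, 8, 12, 15, 18, 31, 35]
9 → replaces 12 → [7, 8, 9, 15, 18, 31, 35]
10 → replaces 15 → [7, 8, 9, 10, 18, 31, 35]
11 → replaces 18 → [7, 8, 9, 10, 11, 31, 35]
Seven tails, so the longest strictly increasing subsequence has length 7 (e.g. 7, 9, 12, 15, 18, 31, 35).

7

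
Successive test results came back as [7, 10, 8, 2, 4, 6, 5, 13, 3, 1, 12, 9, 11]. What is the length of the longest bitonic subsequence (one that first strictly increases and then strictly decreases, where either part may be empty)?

inc[i] = longest strictly increasing subsequence ending at i; dec[i] = longest strictly decreasing subsequence starting at i:
i:      1  2  3  4  5  6  7  8  9 10 11 12 13
a[i]:   7 10  8  2  4  6  5 13  3  1 12  9 11
inc:    1  2  2  1  2  3  3  4  2  1  4  4  5
dec:    5  6  5  2  3  4  3  3  2  1  2  1  1
Best peak at i=2 (value 10): inc=2, dec=6, length 2+6−1 = 7.

7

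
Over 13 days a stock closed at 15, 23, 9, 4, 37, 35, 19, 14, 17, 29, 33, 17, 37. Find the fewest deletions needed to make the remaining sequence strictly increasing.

Fewest deletions = n − (longest strictly increasing subsequence).
Patience tails:
15 → extends → [15]
23 → extends → [15, 23]
9 → replaces 15 → [9, 23]
4 → replaces 9 → [4, 23]
37 → extends → [4, 23, 37]
35 → replaces 37 → [4, 23, 35]
19 → replaces 23 → [4, 19, 35]
14 → replaces 19 → [4, 14, 35]
17 → replaces 35 → [4, 14, 17]
29 → extends → [4, 14, 17, 29]
33 → extends → [4, 14, 17, 29, 33]
17 → already a tail → [4, 14, 17, 29, 33]
37 → extends → [4, 14, 17, 29, 33, 37]
Longest strictly increasing subsequence has length 6, so deletions = 13 − 6 = 7.

7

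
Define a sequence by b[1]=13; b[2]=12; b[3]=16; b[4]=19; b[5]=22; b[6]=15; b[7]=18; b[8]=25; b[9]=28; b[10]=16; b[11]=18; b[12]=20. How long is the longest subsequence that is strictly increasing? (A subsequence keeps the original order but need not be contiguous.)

6

Track the smallest tail for each achievable length (strict):
13 → extends → [13]
12 → replaces 13 → [12]
16 → extends → [12, 16]
19 → extends → [12, 16, 19]
22 → extends → [12, 16, 19, 22]
15 → replaces 16 → [12, 15, 19, 22]
18 → replaces 19 → [12, 15, 18, 22]
25 → extends → [12, 15, 18, 22, 25]
28 → extends → [12, 15, 18, 22, 25, 28]
16 → replaces 18 → [12, 15, 16, 22, 25, 28]
18 → replaces 22 → [12, 15, 16, 18, 25, 28]
20 → replaces 25 → [12, 15, 16, 18, 20, 28]
Six tails, so the longest strictly increasing subsequence has length 6 (e.g. 13, 16, 19, 22, 25, 28).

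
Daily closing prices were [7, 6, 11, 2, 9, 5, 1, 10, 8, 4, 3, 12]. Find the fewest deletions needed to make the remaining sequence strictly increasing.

8

Fewest deletions = n − (longest strictly increasing subsequence).
i:      1  2  3  4  5  6  7  8  9 10 11 12
a[i]:   7  6 11  2  9  5  1 10  8  4  3 12
dp:     1  1  2  1  2  2  1  3  3  2  2  4
max dp = 4, so deletions = 12 − 4 = 8.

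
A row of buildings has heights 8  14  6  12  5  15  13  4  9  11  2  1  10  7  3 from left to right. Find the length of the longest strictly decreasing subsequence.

Negate each value so 'decreasing' becomes 'increasing', then run patience tails on the negated sequence:
-8 → extends → [-8]
-14 → replaces -8 → [-14]
-6 → extends → [-14, -6]
-12 → replaces -6 → [-14, -12]
-5 → extends → [-14, -12, -5]
-15 → replaces -14 → [-15, -12, -5]
-13 → replaces -12 → [-15, -13, -5]
-4 → extends → [-15, -13, -5, -4]
-9 → replaces -5 → [-15, -13, -9, -4]
-11 → replaces -9 → [-15, -13, -11, -4]
-2 → extends → [-15, -13, -11, -4, -2]
-1 → extends → [-15, -13, -11, -4, -2, -1]
-10 → replaces -4 → [-15, -13, -11, -10, -2, -1]
-7 → replaces -2 → [-15, -13, -11, -10, -7, -1]
-3 → replaces -1 → [-15, -13, -11, -10, -7, -3]
Six tails, so the longest strictly decreasing subsequence of the original has length 6.

6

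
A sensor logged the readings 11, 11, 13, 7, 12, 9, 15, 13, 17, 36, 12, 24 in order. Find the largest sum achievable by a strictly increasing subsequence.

92

Let S[i] be the best sum of a strictly increasing subsequence ending at i:
i:      1  2  3  4  5  6  7  8  9 10 11 12
a[i]:  11 11 13  7 12  9 15 13 17 36 12 24
S:     11 11 24  7 23 16 39 36 56 92 28 80
Maximum is 92 (e.g. 11 + 13 + 15 + 17 + 36).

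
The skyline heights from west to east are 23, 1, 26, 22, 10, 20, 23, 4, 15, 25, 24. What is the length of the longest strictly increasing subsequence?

Let dp[i] be the length of the longest such subsequence ending at index i:
i:      1  2  3  4  5  6  7  8  9 10 11
a[i]:  23  1 26 22 10 20 23  4 15 25 24
dp:     1  1  2  2  2  3  4  2  3  5  5
Maximum dp value is 5.

5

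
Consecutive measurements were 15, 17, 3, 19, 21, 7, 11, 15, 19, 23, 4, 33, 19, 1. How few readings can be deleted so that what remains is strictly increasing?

7

Fewest deletions = n − (longest strictly increasing subsequence).
i:      1  2  3  4  5  6  7  8  9 10 11 12 13 14
a[i]:  15 17  3 19 21  7 11 15 19 23  4 33 19  1
dp:     1  2  1  3  4  2  3  4  5  6  2  7  5  1
max dp = 7, so deletions = 14 − 7 = 7.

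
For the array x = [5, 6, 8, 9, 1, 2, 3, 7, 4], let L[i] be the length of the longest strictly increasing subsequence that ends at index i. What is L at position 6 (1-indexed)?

2

dp[i] = 1 + max{dp[j] : j<i, x[j]<x[i]} (or 1 if no such j):
i:     1 2 3 4 5 6 7 8 9
x[i]:  5 6 8 9 1 2 3 7 4
dp:    1 2 3 4 1 2 3 4 4
At index 6 the value is 2.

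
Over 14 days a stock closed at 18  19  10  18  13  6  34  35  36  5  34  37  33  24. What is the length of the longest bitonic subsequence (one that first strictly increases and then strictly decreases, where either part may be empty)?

inc[i] = longest strictly increasing subsequence ending at i; dec[i] = longest strictly decreasing subsequence starting at i:
i:      1  2  3  4  5  6  7  8  9 10 11 12 13 14
a[i]:  18 19 10 18 13  6 34 35 36  5 34 37 33 24
inc:    1  2  1  2  2  1  3  4  5  1  3  6  3  3
dec:    4  5  3  4  3  2  3  4  4  1  3  3  2  1
Best peak at i=9 (value 36): inc=5, dec=4, length 5+4−1 = 8.

8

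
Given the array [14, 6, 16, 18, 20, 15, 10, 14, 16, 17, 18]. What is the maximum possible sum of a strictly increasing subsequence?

Let S[i] be the best sum of a strictly increasing subsequence ending at i:
i:      1  2  3  4  5  6  7  8  9 10 11
a[i]:  14  6 16 18 20 15 10 14 16 17 18
S:     14  6 30 48 68 29 16 30 46 63 81
Maximum is 81 (e.g. 6 + 10 + 14 + 16 + 17 + 18).

81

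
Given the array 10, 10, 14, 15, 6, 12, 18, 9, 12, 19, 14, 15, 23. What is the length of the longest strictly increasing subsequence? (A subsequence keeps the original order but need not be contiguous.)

6

Let dp[i] be the length of the longest such subsequence ending at index i:
i:      1  2  3  4  5  6  7  8  9 10 11 12 13
a[i]:  10 10 14 15  6 12 18  9 12 19 14 15 23
dp:     1  1  2  3  1  2  4  2  3  5  4  5  6
Maximum dp value is 6.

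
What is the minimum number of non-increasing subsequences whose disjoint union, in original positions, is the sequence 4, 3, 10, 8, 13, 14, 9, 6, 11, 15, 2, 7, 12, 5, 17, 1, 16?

Place each on the leftmost legal pile:
4 → new pile 1 (tops now [4])
3 → pile 1 (tops now [3])
10 → new pile 2 (tops now [3, 10])
8 → pile 2 (tops now [3, 8])
13 → new pile 3 (tops now [3, 8, 13])
14 → new pile 4 (tops now [3, 8, 13, 14])
9 → pile 3 (tops now [3, 8, 9, 14])
6 → pile 2 (tops now [3, 6, 9, 14])
11 → pile 4 (tops now [3, 6, 9, 11])
15 → new pile 5 (tops now [3, 6, 9, 11, 15])
2 → pile 1 (tops now [2, 6, 9, 11, 15])
7 → pile 3 (tops now [2, 6, 7, 11, 15])
12 → pile 5 (tops now [2, 6, 7, 11, 12])
5 → pile 2 (tops now [2, 5, 7, 11, 12])
17 → new pile 6 (tops now [2, 5, 7, 11, 12, 17])
1 → pile 1 (tops now [1, 5, 7, 11, 12, 17])
16 → pile 6 (tops now [1, 5, 7, 11, 12, 16])
Six piles.

6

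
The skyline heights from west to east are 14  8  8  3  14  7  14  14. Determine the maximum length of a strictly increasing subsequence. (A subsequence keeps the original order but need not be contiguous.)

Let dp[i] be the length of the longest such subsequence ending at index i:
i:      1  2  3  4  5  6  7  8
a[i]:  14  8  8  3 14  7 14 14
dp:     1  1  1  1  2  2  3  3
Maximum dp value is 3.

3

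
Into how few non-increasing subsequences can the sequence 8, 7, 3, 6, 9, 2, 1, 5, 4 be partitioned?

3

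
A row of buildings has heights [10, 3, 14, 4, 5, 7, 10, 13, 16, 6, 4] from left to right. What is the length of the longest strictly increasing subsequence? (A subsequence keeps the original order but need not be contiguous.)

Let dp[i] be the length of the longest such subsequence ending at index i:
i:      1  2  3  4  5  6  7  8  9 10 11
a[i]:  10  3 14  4  5  7 10 13 16  6  4
dp:     1  1  2  2  3  4  5  6  7  4  2
Maximum dp value is 7.

7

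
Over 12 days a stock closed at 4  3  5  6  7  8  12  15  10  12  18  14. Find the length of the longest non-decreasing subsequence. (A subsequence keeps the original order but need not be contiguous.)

Let dp[i] be the length of the longest such subsequence ending at index i:
i:      1  2  3  4  5  6  7  8  9 10 11 12
a[i]:   4  3  5  6  7  8 12 15 10 12 18 14
dp:     1  1  2  3  4  5  6  7  6  7  8  8
Maximum dp value is 8.

8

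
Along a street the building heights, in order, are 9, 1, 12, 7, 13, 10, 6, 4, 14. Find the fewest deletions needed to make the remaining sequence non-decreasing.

5

Fewest deletions = n − (longest non-decreasing subsequence).
Patience tails:
9 → extends → [9]
1 → replaces 9 → [1]
12 → extends → [1, 12]
7 → replaces 12 → [1, 7]
13 → extends → [1, 7, 13]
10 → replaces 13 → [1, 7, 10]
6 → replaces 7 → [1, 6, 10]
4 → replaces 6 → [1, 4, 10]
14 → extends → [1, 4, 10, 14]
Longest non-decreasing subsequence has length 4, so deletions = 9 − 4 = 5.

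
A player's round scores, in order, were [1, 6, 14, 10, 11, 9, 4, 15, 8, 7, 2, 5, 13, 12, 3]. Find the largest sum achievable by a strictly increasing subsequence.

Let S[i] be the best sum of a strictly increasing subsequence ending at i:
i:      1  2  3  4  5  6  7  8  9 10 11 12 13 14 15
a[i]:   1  6 14 10 11  9  4 15  8  7  2  5 13 12  3
S:      1  7 21 17 28 16  5 43 15 14  3 10 41 40  6
Maximum is 43 (e.g. 1 + 6 + 10 + 11 + 15).

43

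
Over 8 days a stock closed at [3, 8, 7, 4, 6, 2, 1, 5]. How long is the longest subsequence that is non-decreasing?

Track the smallest tail for each achievable length (allowing ties):
3 → extends → [3]
8 → extends → [3, 8]
7 → replaces 8 → [3, 7]
4 → replaces 7 → [3, 4]
6 → extends → [3, 4, 6]
2 → replaces 3 → [2, 4, 6]
1 → replaces 2 → [1, 4, 6]
5 → replaces 6 → [1, 4, 5]
Three tails, so the longest non-decreasing subsequence has length 3 (e.g. 3, 4, 6).

3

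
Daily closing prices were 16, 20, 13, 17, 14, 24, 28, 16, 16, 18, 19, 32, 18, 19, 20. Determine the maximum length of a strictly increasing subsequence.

6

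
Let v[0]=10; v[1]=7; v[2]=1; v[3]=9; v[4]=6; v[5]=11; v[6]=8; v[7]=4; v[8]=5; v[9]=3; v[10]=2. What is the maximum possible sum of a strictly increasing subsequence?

27

Let S[i] be the best sum of a strictly increasing subsequence ending at i:
i:      0  1  2  3  4  5  6  7  8  9 10
v[i]:  10  7  1  9  6 11  8  4  5  3  2
S:     10  7  1 16  7 27 15  5 10  4  3
Maximum is 27 (e.g. 7 + 9 + 11).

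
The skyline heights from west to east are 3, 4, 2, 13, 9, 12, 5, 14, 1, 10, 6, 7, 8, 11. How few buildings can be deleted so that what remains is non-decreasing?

Fewest deletions = n − (longest non-decreasing subsequence).
Patience tails:
3 → extends → [3]
4 → extends → [3, 4]
2 → replaces 3 → [2, 4]
13 → extends → [2, 4, 13]
9 → replaces 13 → [2, 4, 9]
12 → extends → [2, 4, 9, 12]
5 → replaces 9 → [2, 4, 5, 12]
14 → extends → [2, 4, 5, 12, 14]
1 → replaces 2 → [1, 4, 5, 12, 14]
10 → replaces 12 → [1, 4, 5, 10, 14]
6 → replaces 10 → [1, 4, 5, 6, 14]
7 → replaces 14 → [1, 4, 5, 6, 7]
8 → extends → [1, 4, 5, 6, 7, 8]
11 → extends → [1, 4, 5, 6, 7, 8, 11]
Longest non-decreasing subsequence has length 7, so deletions = 14 − 7 = 7.

7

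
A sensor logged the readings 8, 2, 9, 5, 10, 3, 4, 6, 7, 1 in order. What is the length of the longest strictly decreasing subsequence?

4

Let dp[i] be the longest strictly decreasing subsequence ending at i:
i:      1  2  3  4  5  6  7  8  9 10
a[i]:   8  2  9  5 10  3  4  6  7  1
dp:     1  2  1  2  1  3  3  2  2  4
Maximum is 4.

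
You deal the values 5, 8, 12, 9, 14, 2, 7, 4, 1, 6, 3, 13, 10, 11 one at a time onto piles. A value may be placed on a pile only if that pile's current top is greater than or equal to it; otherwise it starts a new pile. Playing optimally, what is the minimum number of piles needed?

5

The minimum number of non-increasing subsequences covering a sequence equals the length of its longest strictly increasing subsequence.
LIS length is 5 (e.g. 5, 8, 9, 10, 11), so 5 piles are needed.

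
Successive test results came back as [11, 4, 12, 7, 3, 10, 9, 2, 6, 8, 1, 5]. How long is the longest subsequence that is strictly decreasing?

5

Negate each value so 'decreasing' becomes 'increasing', then run patience tails on the negated sequence:
-11 → extends → [-11]
-4 → extends → [-11, -4]
-12 → replaces -11 → [-12, -4]
-7 → replaces -4 → [-12, -7]
-3 → extends → [-12, -7, -3]
-10 → replaces -7 → [-12, -10, -3]
-9 → replaces -3 → [-12, -10, -9]
-2 → extends → [-12, -10, -9, -2]
-6 → replaces -2 → [-12, -10, -9, -6]
-8 → replaces -6 → [-12, -10, -9, -8]
-1 → extends → [-12, -10, -9, -8, -1]
-5 → replaces -1 → [-12, -10, -9, -8, -5]
Five tails, so the longest strictly decreasing subsequence of the original has length 5.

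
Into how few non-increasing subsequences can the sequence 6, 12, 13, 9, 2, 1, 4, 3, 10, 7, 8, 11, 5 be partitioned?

5

Place each on the leftmost legal pile:
6 → new pile 1 (tops now [6])
12 → new pile 2 (tops now [6, 12])
13 → new pile 3 (tops now [6, 12, 13])
9 → pile 2 (tops now [6, 9, 13])
2 → pile 1 (tops now [2, 9, 13])
1 → pile 1 (tops now [1, 9, 13])
4 → pile 2 (tops now [1, 4, 13])
3 → pile 2 (tops now [1, 3, 13])
10 → pile 3 (tops now [1, 3, 10])
7 → pile 3 (tops now [1, 3, 7])
8 → new pile 4 (tops now [1, 3, 7, 8])
11 → new pile 5 (tops now [1, 3, 7, 8, 11])
5 → pile 3 (tops now [1, 3, 5, 8, 11])
Five piles.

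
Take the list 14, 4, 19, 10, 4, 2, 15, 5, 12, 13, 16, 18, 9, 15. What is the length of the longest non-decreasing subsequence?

Track the smallest tail for each achievable length (allowing ties):
14 → extends → [14]
4 → replaces 14 → [4]
19 → extends → [4, 19]
10 → replaces 19 → [4, 10]
4 → replaces 10 → [4, 4]
2 → replaces 4 → [2, 4]
15 → extends → [2, 4, 15]
5 → replaces 15 → [2, 4, 5]
12 → extends → [2, 4, 5, 12]
13 → extends → [2, 4, 5, 12, 13]
16 → extends → [2, 4, 5, 12, 13, 16]
18 → extends → [2, 4, 5, 12, 13, 16, 18]
9 → replaces 12 → [2, 4, 5, 9, 13, 16, 18]
15 → replaces 16 → [2, 4, 5, 9, 13, 15, 18]
Seven tails, so the longest non-decreasing subsequence has length 7 (e.g. 4, 4, 5, 12, 13, 16, 18).

7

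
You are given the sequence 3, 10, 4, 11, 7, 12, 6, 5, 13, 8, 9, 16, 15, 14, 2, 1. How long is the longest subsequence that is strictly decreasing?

Let dp[i] be the longest strictly decreasing subsequence ending at i:
i:      1  2  3  4  5  6  7  8  9 10 11 12 13 14 15 16
a[i]:   3 10  4 11  7 12  6  5 13  8  9 16 15 14  2  1
dp:     1  1  2  1  2  1  3  4  1  2  2  1  2  3  5  6
Maximum is 6.

6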